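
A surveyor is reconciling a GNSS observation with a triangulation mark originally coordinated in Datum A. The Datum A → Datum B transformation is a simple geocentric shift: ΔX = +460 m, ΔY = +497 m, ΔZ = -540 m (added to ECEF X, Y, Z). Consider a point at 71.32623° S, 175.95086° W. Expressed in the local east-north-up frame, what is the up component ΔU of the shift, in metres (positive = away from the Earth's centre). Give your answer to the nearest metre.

ΔU = 353 m

At φ = -71.32623°, λ = -175.95086°: sin φ = -0.947357, cos φ = 0.320179, sin λ = -0.070612, cos λ = -0.997504.
ΔU = cos φ cos λ·ΔX + cos φ sin λ·ΔY + sin φ·ΔZ = (0.320179)(-0.997504)(460) + (0.320179)(-0.070612)(497) + (-0.947357)(-540) = 353.42 m.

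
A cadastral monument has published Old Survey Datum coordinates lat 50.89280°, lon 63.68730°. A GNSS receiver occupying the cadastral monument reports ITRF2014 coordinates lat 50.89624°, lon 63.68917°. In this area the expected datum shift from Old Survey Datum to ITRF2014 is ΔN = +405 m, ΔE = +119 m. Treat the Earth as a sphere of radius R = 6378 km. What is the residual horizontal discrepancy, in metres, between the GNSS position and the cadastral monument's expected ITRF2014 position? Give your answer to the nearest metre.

25 m

Observed coordinate differences: Δφ = +0.00344°, Δλ = +0.00187°.
Converting to metres (1° lat = 111317 m, cos φ = 0.630773): observed ΔN = 382.9 m, observed ΔE = 131.3 m.
Subtracting the expected shift leaves a residual of 382.9 − (405) = -22.1 m north and 131.3 − (119) = 12.3 m east.
Residual distance = √((-22.1)² + 12.3²) = 25.3 m.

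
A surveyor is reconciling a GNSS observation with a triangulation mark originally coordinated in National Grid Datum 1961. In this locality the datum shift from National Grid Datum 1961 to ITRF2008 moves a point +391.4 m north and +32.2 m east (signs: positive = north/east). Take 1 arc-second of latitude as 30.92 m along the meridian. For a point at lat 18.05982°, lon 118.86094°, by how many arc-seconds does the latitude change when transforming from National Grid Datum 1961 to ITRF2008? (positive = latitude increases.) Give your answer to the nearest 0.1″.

1″ of latitude = 30.92 m, so Δφ = 391.4 / 30.92 = 12.658″.

Δφ = 12.7″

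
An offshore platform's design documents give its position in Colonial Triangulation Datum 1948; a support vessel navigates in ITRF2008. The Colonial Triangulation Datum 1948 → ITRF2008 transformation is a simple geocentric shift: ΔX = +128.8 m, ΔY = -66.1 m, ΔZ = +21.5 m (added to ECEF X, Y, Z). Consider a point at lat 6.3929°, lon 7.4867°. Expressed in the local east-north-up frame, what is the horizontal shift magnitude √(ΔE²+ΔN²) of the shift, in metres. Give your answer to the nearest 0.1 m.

82.7 m

At φ = 6.3929°, λ = 7.4867°: sin φ = 0.111346, cos φ = 0.993782, sin λ = 0.130296, cos λ = 0.991475.
ΔE = −sin λ·ΔX + cos λ·ΔY = −(0.130296)·(128.8) + (0.991475)·(-66.1) = -82.32 m.
ΔN = −sin φ cos λ·ΔX − sin φ sin λ·ΔY + cos φ·ΔZ = −(0.111346)(0.991475)(128.8) − (0.111346)(0.130296)(-66.1) + (0.993782)(21.5) = 8.11 m.
Horizontal magnitude = √(ΔE² + ΔN²) = √((-82.32)² + 8.11²) = 82.72 m.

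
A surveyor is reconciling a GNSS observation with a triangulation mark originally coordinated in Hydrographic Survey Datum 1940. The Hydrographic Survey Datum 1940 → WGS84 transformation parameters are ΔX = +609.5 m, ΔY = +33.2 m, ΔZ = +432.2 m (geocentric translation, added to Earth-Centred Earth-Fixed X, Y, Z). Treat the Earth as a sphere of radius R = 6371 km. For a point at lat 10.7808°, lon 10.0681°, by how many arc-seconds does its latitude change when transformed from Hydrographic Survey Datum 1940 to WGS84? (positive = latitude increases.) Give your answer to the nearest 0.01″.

Δφ = 10.08″

sin φ = 0.187052, cos φ = 0.982350, sin λ = 0.174819, cos λ = 0.984601.
North component: ΔN = −sin φ cos λ·ΔX − sin φ sin λ·ΔY + cos φ·ΔZ = −(0.187052)(0.984601)(609.5) − (0.187052)(0.174819)(33.2) + (0.982350)(432.2) = 311.23 m.
1° of latitude spans πR/180 = 111195 m, so Δφ = 311.23 / 111195 × 3600 = 10.076″.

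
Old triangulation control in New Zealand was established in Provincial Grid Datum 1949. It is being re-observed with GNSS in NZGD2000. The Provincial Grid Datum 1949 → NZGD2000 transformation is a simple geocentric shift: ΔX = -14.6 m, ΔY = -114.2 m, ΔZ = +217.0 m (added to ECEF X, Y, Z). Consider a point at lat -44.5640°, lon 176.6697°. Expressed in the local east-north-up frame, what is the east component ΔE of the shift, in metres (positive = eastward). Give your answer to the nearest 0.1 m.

ΔE = 114.9 m

At φ = -44.5640°, λ = 176.6697°: sin φ = -0.701706, cos φ = 0.712467, sin λ = 0.058092, cos λ = -0.998311.
ΔE = −sin λ·ΔX + cos λ·ΔY = −(0.058092)·(-14.6) + (-0.998311)·(-114.2) = 114.86 m.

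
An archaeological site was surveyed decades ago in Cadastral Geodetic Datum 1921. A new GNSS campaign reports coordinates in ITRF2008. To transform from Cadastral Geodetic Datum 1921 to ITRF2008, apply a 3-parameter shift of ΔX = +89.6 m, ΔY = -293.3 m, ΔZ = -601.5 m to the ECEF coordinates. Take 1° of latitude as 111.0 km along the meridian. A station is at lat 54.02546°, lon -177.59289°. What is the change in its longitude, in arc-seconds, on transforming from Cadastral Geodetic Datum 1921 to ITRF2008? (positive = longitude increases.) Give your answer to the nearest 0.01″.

sin φ = 0.809278, cos φ = 0.587426, sin λ = -0.042000, cos λ = -0.999118.
East component: ΔE = −sin λ·ΔX + cos λ·ΔY = −(-0.042000)(89.6) + (-0.999118)(-293.3) = 296.80 m.
1° of latitude spans 111000 m; at latitude φ, 1° of longitude spans that × cos φ = 65204.3 m, so Δλ = 296.80 / 65204.3 × 3600 = 16.387″.

Δλ = 16.39″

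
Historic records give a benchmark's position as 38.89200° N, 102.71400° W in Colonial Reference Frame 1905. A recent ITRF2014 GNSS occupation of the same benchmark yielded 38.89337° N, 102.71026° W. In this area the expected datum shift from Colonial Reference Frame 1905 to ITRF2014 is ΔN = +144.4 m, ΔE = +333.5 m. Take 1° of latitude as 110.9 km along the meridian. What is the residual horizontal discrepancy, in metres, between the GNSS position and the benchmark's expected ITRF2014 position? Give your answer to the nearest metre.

Observed coordinate differences: Δφ = +0.00137°, Δλ = +0.00374°.
Converting to metres (1° lat = 110900 m, cos φ = 0.778331): observed ΔN = 151.9 m, observed ΔE = 322.8 m.
Subtracting the expected shift leaves a residual of 151.9 − (144.4) = 7.5 m north and 322.8 − (333.5) = -10.7 m east.
Residual distance = √(7.5² + (-10.7)²) = 13.1 m.

13 m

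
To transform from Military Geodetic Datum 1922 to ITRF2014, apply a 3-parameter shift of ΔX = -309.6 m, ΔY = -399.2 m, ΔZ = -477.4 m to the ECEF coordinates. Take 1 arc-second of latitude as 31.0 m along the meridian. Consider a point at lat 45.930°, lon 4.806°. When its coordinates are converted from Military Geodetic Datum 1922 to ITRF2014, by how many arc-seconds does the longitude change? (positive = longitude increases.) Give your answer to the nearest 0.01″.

Δλ = -17.25″

sin φ = 0.718491, cos φ = 0.695537, sin λ = 0.083782, cos λ = 0.996484.
East component: ΔE = −sin λ·ΔX + cos λ·ΔY = −(0.083782)(-309.6) + (0.996484)(-399.2) = -371.86 m.
1° of latitude spans 3600 × 31.00 = 111600 m; at latitude φ, 1° of longitude spans that × cos φ = 77621.9 m, so Δλ = -371.86 / 77621.9 × 3600 = -17.246″.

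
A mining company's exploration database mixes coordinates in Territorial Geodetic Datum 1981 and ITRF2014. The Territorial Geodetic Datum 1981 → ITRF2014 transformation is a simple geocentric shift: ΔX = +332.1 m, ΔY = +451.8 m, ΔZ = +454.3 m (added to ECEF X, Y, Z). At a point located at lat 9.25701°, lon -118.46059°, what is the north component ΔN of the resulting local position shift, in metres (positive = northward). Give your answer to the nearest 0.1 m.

At φ = 9.25701°, λ = -118.46059°: sin φ = 0.160863, cos φ = 0.986977, sin λ = -0.879145, cos λ = -0.476554.
ΔN = −sin φ cos λ·ΔX − sin φ sin λ·ΔY + cos φ·ΔZ = −(0.160863)(-0.476554)(332.1) − (0.160863)(-0.879145)(451.8) + (0.986977)(454.3) = 537.74 m.

ΔN = 537.7 m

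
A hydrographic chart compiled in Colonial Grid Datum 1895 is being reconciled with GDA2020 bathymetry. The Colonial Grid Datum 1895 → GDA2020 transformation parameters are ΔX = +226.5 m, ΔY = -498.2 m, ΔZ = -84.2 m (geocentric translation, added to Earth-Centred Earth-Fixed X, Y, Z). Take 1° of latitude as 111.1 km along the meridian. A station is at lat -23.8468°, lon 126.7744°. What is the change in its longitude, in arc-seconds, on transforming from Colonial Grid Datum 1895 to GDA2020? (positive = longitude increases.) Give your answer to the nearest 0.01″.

sin φ = -0.404293, cos φ = 0.914630, sin λ = 0.800999, cos λ = -0.598666.
East component: ΔE = −sin λ·ΔX + cos λ·ΔY = −(0.800999)(226.5) + (-0.598666)(-498.2) = 116.83 m.
1° of latitude spans 111100 m; at latitude φ, 1° of longitude spans that × cos φ = 101615.4 m, so Δλ = 116.83 / 101615.4 × 3600 = 4.139″.

Δλ = 4.14″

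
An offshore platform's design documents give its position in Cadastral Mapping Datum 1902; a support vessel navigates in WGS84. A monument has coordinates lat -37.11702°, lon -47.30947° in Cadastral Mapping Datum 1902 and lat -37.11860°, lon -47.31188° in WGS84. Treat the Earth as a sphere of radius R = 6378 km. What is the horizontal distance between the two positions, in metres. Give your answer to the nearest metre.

277 m

Δφ = -37.11860° − -37.11702° = -0.00158°; Δλ = -47.31188° − -47.30947° = -0.00241°.
1° along a meridian = πR/180 = 111317 m.
ΔN = Δφ × 111317 = -175.9 m; ΔE = Δλ × 111317 × cos(-37.11702°) = -0.00241 × 111317 × 0.797405 = -213.9 m.
Distance = √(ΔE² + ΔN²) = √((-213.9)² + (-175.9)²) = 276.9 m.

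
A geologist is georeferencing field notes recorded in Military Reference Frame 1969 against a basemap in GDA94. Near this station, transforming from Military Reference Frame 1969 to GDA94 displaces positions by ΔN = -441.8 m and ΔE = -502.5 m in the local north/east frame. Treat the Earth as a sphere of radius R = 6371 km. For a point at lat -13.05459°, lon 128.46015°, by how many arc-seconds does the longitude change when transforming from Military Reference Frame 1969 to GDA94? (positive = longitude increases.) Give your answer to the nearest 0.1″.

Δλ = -16.7″

At latitude -13.05459°, cos φ = 0.974155.
One radian of longitude at latitude φ spans R cos φ, so Δλ = ΔE / (R cos φ) = -502.5 / (6371000 × 0.974155) = -8.0966e-05 rad = -16.700″.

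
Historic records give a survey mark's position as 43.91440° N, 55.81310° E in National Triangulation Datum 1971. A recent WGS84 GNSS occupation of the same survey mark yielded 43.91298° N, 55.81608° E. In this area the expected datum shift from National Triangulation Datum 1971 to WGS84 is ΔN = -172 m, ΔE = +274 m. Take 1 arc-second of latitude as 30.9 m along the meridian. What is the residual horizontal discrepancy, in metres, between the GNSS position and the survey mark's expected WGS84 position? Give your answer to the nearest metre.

Observed coordinate differences: Δφ = -0.00142°, Δλ = +0.00298°.
Converting to metres (1° lat = 111240 m, cos φ = 0.720377): observed ΔN = -158.0 m, observed ΔE = 238.8 m.
Subtracting the expected shift leaves a residual of -158.0 − (-172) = 14.0 m north and 238.8 − (274) = -35.2 m east.
Residual distance = √(14.0² + (-35.2)²) = 37.9 m.

38 m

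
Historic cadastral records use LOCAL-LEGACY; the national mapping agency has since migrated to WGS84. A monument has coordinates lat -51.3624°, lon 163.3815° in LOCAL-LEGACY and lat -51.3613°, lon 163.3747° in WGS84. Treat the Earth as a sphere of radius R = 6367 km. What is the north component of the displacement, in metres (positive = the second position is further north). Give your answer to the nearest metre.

Δφ = -51.3613° − -51.3624° = +0.0011°; Δλ = 163.3747° − 163.3815° = -0.0068°.
1° along a meridian = πR/180 = 111125 m.
ΔN = Δφ × 111125 = 122.2 m; ΔE = Δλ × 111125 × cos(-51.3624°) = -0.0068 × 111125 × 0.624392 = -471.8 m.

ΔN = 122 m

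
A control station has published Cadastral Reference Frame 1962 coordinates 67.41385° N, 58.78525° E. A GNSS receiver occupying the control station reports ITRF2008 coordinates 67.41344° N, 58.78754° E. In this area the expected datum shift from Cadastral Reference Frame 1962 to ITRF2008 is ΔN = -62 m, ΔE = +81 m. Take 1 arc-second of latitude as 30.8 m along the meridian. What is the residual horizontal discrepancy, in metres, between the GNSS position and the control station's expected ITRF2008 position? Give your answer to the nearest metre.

Observed coordinate differences: Δφ = -0.00041°, Δλ = +0.00229°.
Converting to metres (1° lat = 110880 m, cos φ = 0.384072): observed ΔN = -45.5 m, observed ΔE = 97.5 m.
Subtracting the expected shift leaves a residual of -45.5 − (-62) = 16.5 m north and 97.5 − (81) = 16.5 m east.
Residual distance = √(16.5² + 16.5²) = 23.4 m.

23 m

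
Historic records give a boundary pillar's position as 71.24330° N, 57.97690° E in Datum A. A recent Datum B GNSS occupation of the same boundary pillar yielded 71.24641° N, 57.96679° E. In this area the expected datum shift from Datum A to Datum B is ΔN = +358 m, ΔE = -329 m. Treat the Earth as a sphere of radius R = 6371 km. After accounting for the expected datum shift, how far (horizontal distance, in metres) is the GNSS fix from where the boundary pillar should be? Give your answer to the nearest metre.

Observed coordinate differences: Δφ = +0.00311°, Δλ = -0.01011°.
Converting to metres (1° lat = 111195 m, cos φ = 0.321550): observed ΔN = 345.8 m, observed ΔE = -361.5 m.
Subtracting the expected shift leaves a residual of 345.8 − (358) = -12.2 m north and -361.5 − (-329) = -32.5 m east.
Residual distance = √((-12.2)² + (-32.5)²) = 34.7 m.

35 m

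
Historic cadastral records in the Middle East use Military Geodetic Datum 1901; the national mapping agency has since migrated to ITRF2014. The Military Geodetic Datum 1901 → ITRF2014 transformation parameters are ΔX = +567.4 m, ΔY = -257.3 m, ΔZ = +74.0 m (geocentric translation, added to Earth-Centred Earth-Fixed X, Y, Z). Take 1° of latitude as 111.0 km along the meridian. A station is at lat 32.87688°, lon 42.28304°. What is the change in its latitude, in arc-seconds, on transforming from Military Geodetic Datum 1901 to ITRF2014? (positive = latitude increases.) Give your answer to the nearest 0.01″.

sin φ = 0.542836, cos φ = 0.839839, sin λ = 0.672794, cos λ = 0.739830.
North component: ΔN = −sin φ cos λ·ΔX − sin φ sin λ·ΔY + cos φ·ΔZ = −(0.542836)(0.739830)(567.4) − (0.542836)(0.672794)(-257.3) + (0.839839)(74.0) = -71.75 m.
1° of latitude spans 111000 m, so Δφ = -71.75 / 111000 × 3600 = -2.327″.

Δφ = -2.33″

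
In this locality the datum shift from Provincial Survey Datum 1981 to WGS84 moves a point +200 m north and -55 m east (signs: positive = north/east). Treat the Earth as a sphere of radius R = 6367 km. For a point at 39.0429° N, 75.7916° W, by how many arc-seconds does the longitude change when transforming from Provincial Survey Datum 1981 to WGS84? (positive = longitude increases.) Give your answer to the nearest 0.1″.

At latitude 39.0429°, cos φ = 0.776675.
One radian of longitude at latitude φ spans R cos φ, so Δλ = ΔE / (R cos φ) = -55.0 / (6367000 × 0.776675) = -1.1122e-05 rad = -2.294″.

Δλ = -2.3″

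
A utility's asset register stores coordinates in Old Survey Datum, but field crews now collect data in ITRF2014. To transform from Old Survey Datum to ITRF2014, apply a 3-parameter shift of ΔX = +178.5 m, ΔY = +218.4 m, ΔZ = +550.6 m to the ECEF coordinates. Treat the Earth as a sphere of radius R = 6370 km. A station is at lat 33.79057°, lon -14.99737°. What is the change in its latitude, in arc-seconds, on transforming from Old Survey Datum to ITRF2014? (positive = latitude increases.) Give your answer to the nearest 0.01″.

Δφ = 12.73″

sin φ = 0.556159, cos φ = 0.831076, sin λ = -0.258775, cos λ = 0.965938.
North component: ΔN = −sin φ cos λ·ΔX − sin φ sin λ·ΔY + cos φ·ΔZ = −(0.556159)(0.965938)(178.5) − (0.556159)(-0.258775)(218.4) + (0.831076)(550.6) = 393.13 m.
1° of latitude spans πR/180 = 111177 m, so Δφ = 393.13 / 111177 × 3600 = 12.730″.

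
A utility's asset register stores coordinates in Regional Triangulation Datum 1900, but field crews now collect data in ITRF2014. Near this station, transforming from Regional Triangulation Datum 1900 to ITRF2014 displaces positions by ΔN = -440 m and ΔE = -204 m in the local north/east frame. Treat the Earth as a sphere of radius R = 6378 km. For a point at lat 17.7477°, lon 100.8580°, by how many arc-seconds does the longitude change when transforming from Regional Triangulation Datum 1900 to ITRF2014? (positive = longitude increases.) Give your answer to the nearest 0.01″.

At latitude 17.7477°, cos φ = 0.952408.
One radian of longitude at latitude φ spans R cos φ, so Δλ = ΔE / (R cos φ) = -204.0 / (6378000 × 0.952408) = -3.3583e-05 rad = -6.927″.

Δλ = -6.93″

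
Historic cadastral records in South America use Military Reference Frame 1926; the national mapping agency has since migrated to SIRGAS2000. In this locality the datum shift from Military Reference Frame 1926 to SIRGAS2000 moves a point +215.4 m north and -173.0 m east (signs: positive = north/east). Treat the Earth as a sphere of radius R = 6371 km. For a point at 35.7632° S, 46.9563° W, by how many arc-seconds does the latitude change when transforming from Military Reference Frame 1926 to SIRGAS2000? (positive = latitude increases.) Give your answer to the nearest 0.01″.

Δφ = 6.97″

On a sphere of radius R, 1 rad of latitude = R, so Δφ = ΔN / R = 215.4 / 6371000 = 3.3809e-05 rad = 6.974″.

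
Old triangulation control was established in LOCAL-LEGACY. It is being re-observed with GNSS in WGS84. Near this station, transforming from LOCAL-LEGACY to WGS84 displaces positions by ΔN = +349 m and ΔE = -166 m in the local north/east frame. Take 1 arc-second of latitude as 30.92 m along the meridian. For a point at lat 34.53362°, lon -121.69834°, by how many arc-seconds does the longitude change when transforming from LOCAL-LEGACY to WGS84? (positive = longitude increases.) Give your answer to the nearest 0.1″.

At latitude 34.53362°, cos φ = 0.823794.
1″ of longitude at this latitude = 30.92 × cos φ = 25.4717 m, so Δλ = -166.0 / 25.4717 = -6.517″.

Δλ = -6.5″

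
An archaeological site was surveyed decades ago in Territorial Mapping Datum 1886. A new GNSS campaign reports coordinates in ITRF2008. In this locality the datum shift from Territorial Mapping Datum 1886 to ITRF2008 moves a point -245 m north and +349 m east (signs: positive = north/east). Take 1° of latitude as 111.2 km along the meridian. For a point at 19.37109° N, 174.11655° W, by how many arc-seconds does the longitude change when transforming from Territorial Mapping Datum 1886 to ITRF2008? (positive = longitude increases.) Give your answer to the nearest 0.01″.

At latitude 19.37109°, cos φ = 0.943390.
1° of longitude at this latitude = 111.2 × cos φ = 104.90 km, so Δλ = 349.0 / 104905.0 = 0.0033268° = 11.977″.

Δλ = 11.98″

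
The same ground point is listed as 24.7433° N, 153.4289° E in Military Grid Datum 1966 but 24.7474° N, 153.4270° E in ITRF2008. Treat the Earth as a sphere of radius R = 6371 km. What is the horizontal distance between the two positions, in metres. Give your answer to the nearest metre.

Δφ = 24.7474° − 24.7433° = +0.0041°; Δλ = 153.4270° − 153.4289° = -0.0019°.
1° along a meridian = πR/180 = 111195 m.
ΔN = Δφ × 111195 = 455.9 m; ΔE = Δλ × 111195 × cos(24.7433°) = -0.0019 × 111195 × 0.908192 = -191.9 m.
Distance = √(ΔE² + ΔN²) = √((-191.9)² + 455.9²) = 494.6 m.

495 m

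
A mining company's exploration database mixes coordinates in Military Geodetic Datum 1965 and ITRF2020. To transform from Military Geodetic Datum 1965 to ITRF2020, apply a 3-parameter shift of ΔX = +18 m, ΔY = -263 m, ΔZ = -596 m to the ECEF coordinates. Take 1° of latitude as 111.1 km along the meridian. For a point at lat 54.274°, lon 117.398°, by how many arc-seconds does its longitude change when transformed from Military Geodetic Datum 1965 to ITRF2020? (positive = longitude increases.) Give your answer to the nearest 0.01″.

Δλ = 5.83″

sin φ = 0.811819, cos φ = 0.583910, sin λ = 0.887831, cos λ = -0.460169.
East component: ΔE = −sin λ·ΔX + cos λ·ΔY = −(0.887831)(18) + (-0.460169)(-263) = 105.04 m.
1° of latitude spans 111100 m; at latitude φ, 1° of longitude spans that × cos φ = 64872.4 m, so Δλ = 105.04 / 64872.4 × 3600 = 5.829″.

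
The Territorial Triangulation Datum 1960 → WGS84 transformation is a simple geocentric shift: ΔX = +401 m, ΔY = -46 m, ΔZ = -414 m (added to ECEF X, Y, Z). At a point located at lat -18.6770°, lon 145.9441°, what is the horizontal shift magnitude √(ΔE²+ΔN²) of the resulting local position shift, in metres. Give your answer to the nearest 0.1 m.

540.0 m

At φ = -18.6770°, λ = 145.9441°: sin φ = -0.320233, cos φ = 0.947339, sin λ = 0.560001, cos λ = -0.828492.
ΔE = −sin λ·ΔX + cos λ·ΔY = −(0.560001)·(401) + (-0.828492)·(-46) = -186.45 m.
ΔN = −sin φ cos λ·ΔX − sin φ sin λ·ΔY + cos φ·ΔZ = −(-0.320233)(-0.828492)(401) − (-0.320233)(0.560001)(-46) + (0.947339)(-414) = -506.84 m.
Horizontal magnitude = √(ΔE² + ΔN²) = √((-186.45)² + (-506.84)²) = 540.04 m.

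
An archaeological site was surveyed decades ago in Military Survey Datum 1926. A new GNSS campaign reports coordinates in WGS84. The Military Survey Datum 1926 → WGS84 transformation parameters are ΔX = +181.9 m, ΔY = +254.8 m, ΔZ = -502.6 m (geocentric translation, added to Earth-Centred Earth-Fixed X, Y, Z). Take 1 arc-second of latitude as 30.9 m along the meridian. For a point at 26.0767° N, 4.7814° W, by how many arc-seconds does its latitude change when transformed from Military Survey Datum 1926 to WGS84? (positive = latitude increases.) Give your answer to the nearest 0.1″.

Δφ = -16.9″

sin φ = 0.439574, cos φ = 0.898206, sin λ = -0.083354, cos λ = 0.996520.
North component: ΔN = −sin φ cos λ·ΔX − sin φ sin λ·ΔY + cos φ·ΔZ = −(0.439574)(0.996520)(181.9) − (0.439574)(-0.083354)(254.8) + (0.898206)(-502.6) = -521.78 m.
1° of latitude spans 3600 × 30.90 = 111240 m, so Δφ = -521.78 / 111240 × 3600 = -16.886″.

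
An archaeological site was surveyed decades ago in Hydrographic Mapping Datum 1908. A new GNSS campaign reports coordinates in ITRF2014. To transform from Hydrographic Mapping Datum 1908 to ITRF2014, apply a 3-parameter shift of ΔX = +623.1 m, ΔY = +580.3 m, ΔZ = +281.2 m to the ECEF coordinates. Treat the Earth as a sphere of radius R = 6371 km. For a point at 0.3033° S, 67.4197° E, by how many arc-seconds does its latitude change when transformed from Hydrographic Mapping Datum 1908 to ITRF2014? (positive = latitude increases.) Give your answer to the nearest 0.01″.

Δφ = 9.24″

sin φ = -0.005294, cos φ = 0.999986, sin λ = 0.923342, cos λ = 0.383978.
North component: ΔN = −sin φ cos λ·ΔX − sin φ sin λ·ΔY + cos φ·ΔZ = −(-0.005294)(0.383978)(623.1) − (-0.005294)(0.923342)(580.3) + (0.999986)(281.2) = 285.30 m.
1° of latitude spans πR/180 = 111195 m, so Δφ = 285.30 / 111195 × 3600 = 9.237″.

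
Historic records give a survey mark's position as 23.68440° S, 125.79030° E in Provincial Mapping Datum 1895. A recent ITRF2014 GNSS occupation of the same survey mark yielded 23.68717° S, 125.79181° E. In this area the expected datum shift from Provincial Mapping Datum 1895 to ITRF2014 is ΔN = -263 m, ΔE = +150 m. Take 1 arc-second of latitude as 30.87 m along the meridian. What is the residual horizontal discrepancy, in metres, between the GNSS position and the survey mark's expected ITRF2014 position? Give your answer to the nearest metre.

Observed coordinate differences: Δφ = -0.00277°, Δλ = +0.00151°.
Converting to metres (1° lat = 111132 m, cos φ = 0.915772): observed ΔN = -307.8 m, observed ΔE = 153.7 m.
Subtracting the expected shift leaves a residual of -307.8 − (-263) = -44.8 m north and 153.7 − (150) = 3.7 m east.
Residual distance = √((-44.8)² + 3.7²) = 45.0 m.

45 m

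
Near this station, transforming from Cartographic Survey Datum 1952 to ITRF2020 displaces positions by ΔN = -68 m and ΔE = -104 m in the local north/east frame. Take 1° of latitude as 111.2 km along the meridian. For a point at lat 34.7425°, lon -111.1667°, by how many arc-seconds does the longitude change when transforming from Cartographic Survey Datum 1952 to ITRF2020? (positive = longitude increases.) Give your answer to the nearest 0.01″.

At latitude 34.7425°, cos φ = 0.821722.
1° of longitude at this latitude = 111.2 × cos φ = 91.38 km, so Δλ = -104.0 / 91375.4 = -0.0011382° = -4.097″.

Δλ = -4.10″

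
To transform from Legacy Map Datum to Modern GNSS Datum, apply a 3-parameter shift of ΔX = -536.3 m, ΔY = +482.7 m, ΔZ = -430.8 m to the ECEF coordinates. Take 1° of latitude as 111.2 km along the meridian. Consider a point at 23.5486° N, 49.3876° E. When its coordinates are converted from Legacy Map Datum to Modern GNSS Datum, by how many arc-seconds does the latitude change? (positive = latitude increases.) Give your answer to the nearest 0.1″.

sin φ = 0.399527, cos φ = 0.916722, sin λ = 0.759130, cos λ = 0.650939.
North component: ΔN = −sin φ cos λ·ΔX − sin φ sin λ·ΔY + cos φ·ΔZ = −(0.399527)(0.650939)(-536.3) − (0.399527)(0.759130)(482.7) + (0.916722)(-430.8) = -401.85 m.
1° of latitude spans 111200 m, so Δφ = -401.85 / 111200 × 3600 = -13.010″.

Δφ = -13.0″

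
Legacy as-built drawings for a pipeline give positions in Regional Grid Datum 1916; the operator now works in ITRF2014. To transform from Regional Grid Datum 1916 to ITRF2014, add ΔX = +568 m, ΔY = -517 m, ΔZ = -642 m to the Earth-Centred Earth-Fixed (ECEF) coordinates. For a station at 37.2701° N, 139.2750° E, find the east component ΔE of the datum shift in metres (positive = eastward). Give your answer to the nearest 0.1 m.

At φ = 37.2701°, λ = 139.2750°: sin φ = 0.605573, cos φ = 0.795790, sin λ = 0.652429, cos λ = -0.757850.
ΔE = −sin λ·ΔX + cos λ·ΔY = −(0.652429)·(568) + (-0.757850)·(-517) = 21.23 m.

ΔE = 21.2 m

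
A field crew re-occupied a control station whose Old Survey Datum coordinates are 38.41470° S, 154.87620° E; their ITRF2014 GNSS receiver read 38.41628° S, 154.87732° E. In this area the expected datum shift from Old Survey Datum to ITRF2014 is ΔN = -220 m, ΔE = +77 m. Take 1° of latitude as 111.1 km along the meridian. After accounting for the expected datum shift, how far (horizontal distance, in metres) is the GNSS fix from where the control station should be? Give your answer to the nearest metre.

Observed coordinate differences: Δφ = -0.00158°, Δλ = +0.00112°.
Converting to metres (1° lat = 111100 m, cos φ = 0.783534): observed ΔN = -175.5 m, observed ΔE = 97.5 m.
Subtracting the expected shift leaves a residual of -175.5 − (-220) = 44.5 m north and 97.5 − (77) = 20.5 m east.
Residual distance = √(44.5² + 20.5²) = 49.0 m.

49 m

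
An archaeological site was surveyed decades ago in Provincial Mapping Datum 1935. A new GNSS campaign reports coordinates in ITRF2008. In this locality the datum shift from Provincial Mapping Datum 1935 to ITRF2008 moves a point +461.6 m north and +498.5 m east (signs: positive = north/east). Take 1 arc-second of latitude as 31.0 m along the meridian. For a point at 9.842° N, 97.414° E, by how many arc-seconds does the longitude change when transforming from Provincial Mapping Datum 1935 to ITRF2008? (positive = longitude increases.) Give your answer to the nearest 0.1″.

At latitude 9.842°, cos φ = 0.985283.
1″ of longitude at this latitude = 31.00 × cos φ = 30.5438 m, so Δλ = 498.5 / 30.5438 = 16.321″.

Δλ = 16.3″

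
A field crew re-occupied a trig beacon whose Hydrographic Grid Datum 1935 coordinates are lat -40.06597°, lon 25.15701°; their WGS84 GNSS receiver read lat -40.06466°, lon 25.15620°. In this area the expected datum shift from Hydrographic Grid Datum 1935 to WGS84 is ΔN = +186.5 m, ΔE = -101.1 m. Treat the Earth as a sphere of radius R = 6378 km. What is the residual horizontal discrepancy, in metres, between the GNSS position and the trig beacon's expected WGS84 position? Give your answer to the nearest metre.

Observed coordinate differences: Δφ = +0.00131°, Δλ = -0.00081°.
Converting to metres (1° lat = 111317 m, cos φ = 0.765304): observed ΔN = 145.8 m, observed ΔE = -69.0 m.
Subtracting the expected shift leaves a residual of 145.8 − (186.5) = -40.7 m north and -69.0 − (-101.1) = 32.1 m east.
Residual distance = √((-40.7)² + 32.1²) = 51.8 m.

52 m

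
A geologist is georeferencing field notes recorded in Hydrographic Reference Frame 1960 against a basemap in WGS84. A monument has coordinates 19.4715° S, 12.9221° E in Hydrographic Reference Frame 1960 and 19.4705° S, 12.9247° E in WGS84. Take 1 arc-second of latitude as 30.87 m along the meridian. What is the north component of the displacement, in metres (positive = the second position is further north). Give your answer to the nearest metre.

Δφ = -19.4705° − -19.4715° = +0.0010°; Δλ = 12.9247° − 12.9221° = +0.0026°.
1° of latitude = 3600 × 30.87 = 111132 m.
ΔN = Δφ × 111132 = 111.1 m; ΔE = Δλ × 111132 × cos(-19.4715°) = +0.0026 × 111132 × 0.942807 = 272.4 m.

ΔN = 111 m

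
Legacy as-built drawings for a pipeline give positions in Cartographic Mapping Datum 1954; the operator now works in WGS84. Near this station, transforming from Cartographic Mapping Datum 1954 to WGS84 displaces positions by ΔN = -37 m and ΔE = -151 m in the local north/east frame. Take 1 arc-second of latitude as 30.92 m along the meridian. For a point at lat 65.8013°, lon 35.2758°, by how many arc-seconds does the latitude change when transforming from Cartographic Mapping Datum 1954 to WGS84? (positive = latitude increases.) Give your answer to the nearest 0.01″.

Δφ = -1.20″

1″ of latitude = 30.92 m, so Δφ = -37.0 / 30.92 = -1.197″.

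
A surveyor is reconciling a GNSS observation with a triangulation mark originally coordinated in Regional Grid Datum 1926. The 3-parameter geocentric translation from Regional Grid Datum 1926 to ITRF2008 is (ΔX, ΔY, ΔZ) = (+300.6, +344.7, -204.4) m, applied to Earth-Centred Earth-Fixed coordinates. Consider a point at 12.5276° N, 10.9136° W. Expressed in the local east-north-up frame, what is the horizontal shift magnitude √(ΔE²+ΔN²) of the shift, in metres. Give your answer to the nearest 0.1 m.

467.5 m

At φ = 12.5276°, λ = -10.9136°: sin φ = 0.216910, cos φ = 0.976192, sin λ = -0.189329, cos λ = 0.981914.
ΔE = −sin λ·ΔX + cos λ·ΔY = −(-0.189329)·(300.6) + (0.981914)·(344.7) = 395.38 m.
ΔN = −sin φ cos λ·ΔX − sin φ sin λ·ΔY + cos φ·ΔZ = −(0.216910)(0.981914)(300.6) − (0.216910)(-0.189329)(344.7) + (0.976192)(-204.4) = -249.40 m.
Horizontal magnitude = √(ΔE² + ΔN²) = √(395.38² + (-249.40)²) = 467.47 m.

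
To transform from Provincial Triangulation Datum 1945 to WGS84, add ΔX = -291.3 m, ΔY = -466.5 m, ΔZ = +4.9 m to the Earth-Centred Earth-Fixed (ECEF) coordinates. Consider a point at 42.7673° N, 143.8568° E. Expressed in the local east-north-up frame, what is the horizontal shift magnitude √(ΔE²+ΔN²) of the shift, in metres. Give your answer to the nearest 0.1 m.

The local east axis at (φ, λ) is (−sin λ, cos λ, 0), so ΔE = −sin(143.8568°)·(-291.3) + cos(143.8568°)·(-466.5) = 548.53 m.
The local north axis is (−sin φ cos λ, −sin φ sin λ, cos φ), giving ΔN = -159.732 + 186.829 + 3.597 = 30.69 m.
Horizontal magnitude = √(ΔE² + ΔN²) = √(548.53² + 30.69²) = 549.39 m.

549.4 m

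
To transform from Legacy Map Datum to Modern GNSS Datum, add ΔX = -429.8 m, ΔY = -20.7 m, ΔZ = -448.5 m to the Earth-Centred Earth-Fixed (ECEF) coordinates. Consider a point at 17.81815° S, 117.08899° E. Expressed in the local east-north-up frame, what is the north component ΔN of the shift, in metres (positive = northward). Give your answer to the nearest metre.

At φ = -17.81815°, λ = 117.08899°: sin φ = -0.305997, cos φ = 0.952033, sin λ = 0.890300, cos λ = -0.455374.
ΔN = −sin φ cos λ·ΔX − sin φ sin λ·ΔY + cos φ·ΔZ = −(-0.305997)(-0.455374)(-429.8) − (-0.305997)(0.890300)(-20.7) + (0.952033)(-448.5) = -372.74 m.

ΔN = -373 m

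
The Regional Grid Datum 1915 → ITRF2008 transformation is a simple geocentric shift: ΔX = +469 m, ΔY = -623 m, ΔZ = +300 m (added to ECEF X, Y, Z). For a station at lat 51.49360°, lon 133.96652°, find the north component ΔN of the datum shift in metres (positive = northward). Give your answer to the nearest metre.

At φ = 51.49360°, λ = 133.96652°: sin φ = 0.782539, cos φ = 0.622602, sin λ = 0.719746, cos λ = -0.694238.
ΔN = −sin φ cos λ·ΔX − sin φ sin λ·ΔY + cos φ·ΔZ = −(0.782539)(-0.694238)(469) − (0.782539)(0.719746)(-623) + (0.622602)(300) = 792.46 m.

ΔN = 792 m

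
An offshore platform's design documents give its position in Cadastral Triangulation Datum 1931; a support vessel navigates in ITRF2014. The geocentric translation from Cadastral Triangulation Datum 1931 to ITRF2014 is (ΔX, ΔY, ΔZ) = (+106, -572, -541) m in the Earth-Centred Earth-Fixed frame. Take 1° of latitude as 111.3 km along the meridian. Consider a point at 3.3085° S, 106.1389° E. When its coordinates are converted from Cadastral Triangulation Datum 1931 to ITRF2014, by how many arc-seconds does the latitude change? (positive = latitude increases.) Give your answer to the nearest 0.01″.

sin φ = -0.057712, cos φ = 0.998333, sin λ = 0.960591, cos λ = -0.277967.
North component: ΔN = −sin φ cos λ·ΔX − sin φ sin λ·ΔY + cos φ·ΔZ = −(-0.057712)(-0.277967)(106) − (-0.057712)(0.960591)(-572) + (0.998333)(-541) = -573.51 m.
1° of latitude spans 111300 m, so Δφ = -573.51 / 111300 × 3600 = -18.550″.

Δφ = -18.55″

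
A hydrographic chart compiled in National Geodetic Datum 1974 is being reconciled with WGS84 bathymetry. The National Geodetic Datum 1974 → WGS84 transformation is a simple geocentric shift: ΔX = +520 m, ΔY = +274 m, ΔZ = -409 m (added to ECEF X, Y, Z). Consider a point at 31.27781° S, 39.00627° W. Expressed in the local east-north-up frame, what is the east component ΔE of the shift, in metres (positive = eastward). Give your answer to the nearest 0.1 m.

The local east axis at (φ, λ) is (−sin λ, cos λ, 0), so ΔE = −sin(-39.00627°)·520 + cos(-39.00627°)·274 = 540.21 m.

ΔE = 540.2 m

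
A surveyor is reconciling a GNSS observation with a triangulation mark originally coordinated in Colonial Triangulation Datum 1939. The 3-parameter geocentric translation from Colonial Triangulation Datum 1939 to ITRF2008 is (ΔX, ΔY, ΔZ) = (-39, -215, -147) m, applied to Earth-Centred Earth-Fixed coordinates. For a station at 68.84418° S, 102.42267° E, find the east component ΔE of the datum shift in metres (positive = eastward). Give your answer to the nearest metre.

At φ = -68.84418°, λ = 102.42267°: sin φ = -0.932602, cos φ = 0.360906, sin λ = 0.976587, cos λ = -0.215122.
ΔE = −sin λ·ΔX + cos λ·ΔY = −(0.976587)·(-39) + (-0.215122)·(-215) = 84.34 m.

ΔE = 84 m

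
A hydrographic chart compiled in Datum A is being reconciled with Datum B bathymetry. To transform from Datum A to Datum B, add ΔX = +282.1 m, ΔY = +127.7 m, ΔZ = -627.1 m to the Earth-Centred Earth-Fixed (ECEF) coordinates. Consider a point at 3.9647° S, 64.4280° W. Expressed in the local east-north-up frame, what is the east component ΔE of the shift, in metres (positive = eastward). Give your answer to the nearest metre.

The local east axis at (φ, λ) is (−sin λ, cos λ, 0), so ΔE = −sin(-64.4280°)·282.1 + cos(-64.4280°)·127.7 = 309.59 m.

ΔE = 310 m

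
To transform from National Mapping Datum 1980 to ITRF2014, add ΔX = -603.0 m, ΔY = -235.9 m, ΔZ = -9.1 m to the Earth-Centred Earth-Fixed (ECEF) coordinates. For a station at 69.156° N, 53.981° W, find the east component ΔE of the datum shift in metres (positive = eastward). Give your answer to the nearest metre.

At φ = 69.156°, λ = -53.981°: sin φ = 0.934553, cos φ = 0.355825, sin λ = -0.808822, cos λ = 0.588054.
ΔE = −sin λ·ΔX + cos λ·ΔY = −(-0.808822)·(-603.0) + (0.588054)·(-235.9) = -626.44 m.

ΔE = -626 m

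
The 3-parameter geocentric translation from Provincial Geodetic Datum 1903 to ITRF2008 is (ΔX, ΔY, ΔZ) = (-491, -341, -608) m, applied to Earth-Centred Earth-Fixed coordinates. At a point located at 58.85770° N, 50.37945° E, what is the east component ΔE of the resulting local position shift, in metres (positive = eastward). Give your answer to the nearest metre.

At φ = 58.85770°, λ = 50.37945°: sin φ = 0.855886, cos φ = 0.517165, sin λ = 0.770285, cos λ = 0.637700.
ΔE = −sin λ·ΔX + cos λ·ΔY = −(0.770285)·(-491) + (0.637700)·(-341) = 160.75 m.

ΔE = 161 m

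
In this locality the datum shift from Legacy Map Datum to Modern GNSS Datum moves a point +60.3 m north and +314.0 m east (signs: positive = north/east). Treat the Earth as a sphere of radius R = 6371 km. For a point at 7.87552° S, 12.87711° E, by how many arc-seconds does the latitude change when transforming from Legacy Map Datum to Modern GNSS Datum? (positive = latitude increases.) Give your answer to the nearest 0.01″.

Δφ = 1.95″

On a sphere of radius R, 1 rad of latitude = R, so Δφ = ΔN / R = 60.3 / 6371000 = 9.4648e-06 rad = 1.952″.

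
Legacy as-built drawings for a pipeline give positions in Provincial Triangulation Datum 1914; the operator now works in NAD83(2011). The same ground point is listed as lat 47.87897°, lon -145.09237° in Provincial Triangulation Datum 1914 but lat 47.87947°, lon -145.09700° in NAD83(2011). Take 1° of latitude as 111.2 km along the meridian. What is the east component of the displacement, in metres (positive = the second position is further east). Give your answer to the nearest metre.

ΔE = -345 m

Δφ = 47.87947° − 47.87897° = +0.00050°; Δλ = -145.09700° − -145.09237° = -0.00463°.
ΔN = Δφ × 111200 = 55.6 m; ΔE = Δλ × 111200 × cos(47.87897°) = -0.00463 × 111200 × 0.670699 = -345.3 m.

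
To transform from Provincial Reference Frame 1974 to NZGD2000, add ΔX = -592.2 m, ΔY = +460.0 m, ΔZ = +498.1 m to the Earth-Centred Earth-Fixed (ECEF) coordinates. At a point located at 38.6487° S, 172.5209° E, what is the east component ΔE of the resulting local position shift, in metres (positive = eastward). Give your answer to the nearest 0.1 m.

The local east axis at (φ, λ) is (−sin λ, cos λ, 0), so ΔE = −sin(172.5209°)·(-592.2) + cos(172.5209°)·460.0 = -379.00 m.

ΔE = -379.0 m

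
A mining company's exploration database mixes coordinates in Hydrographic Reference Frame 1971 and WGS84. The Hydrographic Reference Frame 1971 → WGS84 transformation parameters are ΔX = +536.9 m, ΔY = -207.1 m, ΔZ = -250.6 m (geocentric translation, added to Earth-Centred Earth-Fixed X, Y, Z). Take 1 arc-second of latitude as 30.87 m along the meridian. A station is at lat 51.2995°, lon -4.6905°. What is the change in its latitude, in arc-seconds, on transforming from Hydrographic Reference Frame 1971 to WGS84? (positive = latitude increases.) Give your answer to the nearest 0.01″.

Δφ = -19.03″

sin φ = 0.780425, cos φ = 0.625249, sin λ = -0.081773, cos λ = 0.996651.
North component: ΔN = −sin φ cos λ·ΔX − sin φ sin λ·ΔY + cos φ·ΔZ = −(0.780425)(0.996651)(536.9) − (0.780425)(-0.081773)(-207.1) + (0.625249)(-250.6) = -587.51 m.
1° of latitude spans 3600 × 30.87 = 111132 m, so Δφ = -587.51 / 111132 × 3600 = -19.032″.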